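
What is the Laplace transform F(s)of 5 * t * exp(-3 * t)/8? 5/(8 * (s + 3)^2)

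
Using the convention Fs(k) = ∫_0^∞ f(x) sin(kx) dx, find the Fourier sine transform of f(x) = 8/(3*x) 4*pi/3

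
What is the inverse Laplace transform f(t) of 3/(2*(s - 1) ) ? 3*exp(t) /2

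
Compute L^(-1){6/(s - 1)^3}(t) 3*t^2*exp(t)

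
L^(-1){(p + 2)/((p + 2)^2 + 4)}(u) exp(-2 * u) * cos(2 * u)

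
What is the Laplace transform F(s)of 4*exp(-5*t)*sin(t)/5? 4/(5*((s + 5)^2 + 1))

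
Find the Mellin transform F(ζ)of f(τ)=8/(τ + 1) 8*pi*csc(pi*ζ)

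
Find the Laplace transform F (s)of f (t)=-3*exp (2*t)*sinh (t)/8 -3/ (8*(s - 2)^2 - 8)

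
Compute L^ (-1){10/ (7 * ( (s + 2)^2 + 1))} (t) 10 * exp (-2 * t) * sin (t)/7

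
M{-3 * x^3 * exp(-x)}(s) -3 * gamma(s + 3)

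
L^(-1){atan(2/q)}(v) sin(2*v)/v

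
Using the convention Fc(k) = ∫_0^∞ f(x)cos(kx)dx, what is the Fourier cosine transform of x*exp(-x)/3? (1 - k^2)/(3*(k^2 + 1)^2)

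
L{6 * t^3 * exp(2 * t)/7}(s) 36/(7 * (s - 2)^4)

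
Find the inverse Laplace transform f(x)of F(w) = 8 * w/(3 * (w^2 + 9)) 8 * cos(3 * x)/3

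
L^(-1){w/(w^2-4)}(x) cosh(2 * x)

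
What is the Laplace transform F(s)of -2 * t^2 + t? s^(-2) - 4/s^3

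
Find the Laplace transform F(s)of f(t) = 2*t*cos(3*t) 2*(s^2 - 9)/(s^2+9)^2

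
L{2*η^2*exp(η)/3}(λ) 4/(3*(λ - 1)^3)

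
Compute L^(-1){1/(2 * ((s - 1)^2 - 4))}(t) exp(t) * sinh(2 * t)/4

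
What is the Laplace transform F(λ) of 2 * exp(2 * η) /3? 2/(3 * (λ - 2) ) 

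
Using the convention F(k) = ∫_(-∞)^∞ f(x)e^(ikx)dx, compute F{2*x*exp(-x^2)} I*sqrt(pi)*k*exp(-k^2/4)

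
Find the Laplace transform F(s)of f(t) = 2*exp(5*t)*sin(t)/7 2/(7*((s - 5)^2 + 1))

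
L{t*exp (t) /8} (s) 1/ (8*(s - 1) ^2) 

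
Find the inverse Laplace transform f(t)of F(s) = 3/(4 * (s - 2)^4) t^3 * exp(2 * t)/8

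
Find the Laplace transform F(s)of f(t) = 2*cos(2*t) 2*s/(s^2+4)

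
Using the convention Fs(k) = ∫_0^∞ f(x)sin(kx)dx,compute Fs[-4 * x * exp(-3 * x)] -24 * k/(k^2+9)^2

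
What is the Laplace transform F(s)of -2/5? -2/(5*s)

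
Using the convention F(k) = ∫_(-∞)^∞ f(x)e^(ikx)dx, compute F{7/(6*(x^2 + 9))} 7*pi*exp(-3*Abs(k))/18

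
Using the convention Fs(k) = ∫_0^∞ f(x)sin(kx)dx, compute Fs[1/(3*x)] pi/6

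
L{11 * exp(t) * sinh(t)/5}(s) 11/(5 * s * (s - 2))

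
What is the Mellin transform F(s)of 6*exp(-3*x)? 6*gamma(s)/3^s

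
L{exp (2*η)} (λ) 1/ (λ - 2)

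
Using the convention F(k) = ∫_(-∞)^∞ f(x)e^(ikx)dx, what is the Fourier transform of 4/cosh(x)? 4*pi/cosh(pi*k/2)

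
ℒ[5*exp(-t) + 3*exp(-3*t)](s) 5/(s + 1) + 3/(s + 3)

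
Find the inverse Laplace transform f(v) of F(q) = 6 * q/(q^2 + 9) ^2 v * sin(3 * v) 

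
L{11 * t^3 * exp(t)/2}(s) 33/(s - 1)^4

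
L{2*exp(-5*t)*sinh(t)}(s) 2/((s + 5)^2 - 1)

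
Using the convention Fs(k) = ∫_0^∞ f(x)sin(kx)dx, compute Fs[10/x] 5*pi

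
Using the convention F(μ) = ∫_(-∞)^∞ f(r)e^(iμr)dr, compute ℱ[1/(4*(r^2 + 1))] pi*exp(-Abs(μ))/4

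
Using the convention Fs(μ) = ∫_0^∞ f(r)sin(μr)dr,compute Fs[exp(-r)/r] atan(μ)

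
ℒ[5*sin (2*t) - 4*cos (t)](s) 10/ (s^2 + 4) - 4*s/ (s^2 + 1)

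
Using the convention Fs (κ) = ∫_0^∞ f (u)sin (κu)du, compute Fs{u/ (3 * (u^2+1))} pi * exp (-κ)/6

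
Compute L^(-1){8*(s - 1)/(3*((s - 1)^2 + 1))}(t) 8*exp(t)*cos(t)/3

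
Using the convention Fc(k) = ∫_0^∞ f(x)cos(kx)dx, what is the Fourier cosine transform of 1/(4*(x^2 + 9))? pi*exp(-3*k)/24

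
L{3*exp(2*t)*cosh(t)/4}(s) 3*(s - 2)/(4*((s - 2)^2 - 1))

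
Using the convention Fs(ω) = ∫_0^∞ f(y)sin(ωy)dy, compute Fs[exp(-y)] ω/(ω^2 + 1)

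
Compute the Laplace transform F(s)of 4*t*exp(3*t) 4/(s - 3)^2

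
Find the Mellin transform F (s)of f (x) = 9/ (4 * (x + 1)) 9 * pi * csc (pi * s)/4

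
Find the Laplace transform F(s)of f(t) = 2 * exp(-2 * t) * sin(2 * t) 4/((s + 2)^2 + 4)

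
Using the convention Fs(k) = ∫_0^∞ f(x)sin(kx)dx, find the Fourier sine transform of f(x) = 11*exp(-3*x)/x 11*atan(k/3)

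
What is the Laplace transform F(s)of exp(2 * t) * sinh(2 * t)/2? 1/(s * (s - 4))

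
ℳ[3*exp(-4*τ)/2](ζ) 3*gamma(ζ)/(2*2^(2*ζ))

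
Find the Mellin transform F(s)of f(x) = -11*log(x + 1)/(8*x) 11*pi*csc(pi*s)/(8*(s - 1))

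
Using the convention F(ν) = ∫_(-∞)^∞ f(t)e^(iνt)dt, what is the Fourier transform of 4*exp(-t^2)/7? 4*sqrt(pi)*exp(-ν^2/4)/7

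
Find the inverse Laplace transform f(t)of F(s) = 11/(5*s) 11/5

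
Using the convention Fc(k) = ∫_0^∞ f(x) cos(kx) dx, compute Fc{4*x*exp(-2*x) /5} 4*(4 - k^2) /(5*(k^2 + 4) ^2) 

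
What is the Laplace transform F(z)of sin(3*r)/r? atan(3/z)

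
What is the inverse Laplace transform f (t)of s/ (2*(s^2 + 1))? cos (t)/2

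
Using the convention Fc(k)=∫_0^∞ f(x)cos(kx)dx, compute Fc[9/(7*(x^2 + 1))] 9*pi*exp(-k)/14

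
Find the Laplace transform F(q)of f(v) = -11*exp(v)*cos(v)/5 11*(1 - q)/(5*((q - 1)^2 + 1))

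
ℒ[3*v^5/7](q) 360/(7*q^6)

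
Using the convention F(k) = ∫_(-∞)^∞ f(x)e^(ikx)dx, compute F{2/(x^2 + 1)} 2 * pi * exp(-Abs(k))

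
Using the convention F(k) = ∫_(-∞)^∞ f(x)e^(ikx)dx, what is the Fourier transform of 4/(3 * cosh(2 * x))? 2 * pi/(3 * cosh(pi * k/4))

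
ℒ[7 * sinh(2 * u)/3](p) 14/(3 * (p^2 - 4))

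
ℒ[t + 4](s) 4/s + s^(-2)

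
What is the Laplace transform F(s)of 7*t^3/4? 21/(2*s^4)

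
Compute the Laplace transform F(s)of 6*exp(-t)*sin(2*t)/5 12/(5*((s+1)^2+4))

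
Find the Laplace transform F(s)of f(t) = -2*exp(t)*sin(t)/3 -2/(3*(s - 1)^2 + 3)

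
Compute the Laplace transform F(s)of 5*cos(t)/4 5*s/(4*(s^2 + 1))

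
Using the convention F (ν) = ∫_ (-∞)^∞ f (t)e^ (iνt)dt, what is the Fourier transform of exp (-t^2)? sqrt (pi)*exp (-ν^2/4)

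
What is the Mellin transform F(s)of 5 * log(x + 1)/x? -5 * pi * csc(pi * s)/(s - 1)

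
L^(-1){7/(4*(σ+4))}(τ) 7*exp(-4*τ)/4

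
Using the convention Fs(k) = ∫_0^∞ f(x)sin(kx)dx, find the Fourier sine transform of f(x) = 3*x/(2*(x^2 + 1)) 3*pi*exp(-k)/4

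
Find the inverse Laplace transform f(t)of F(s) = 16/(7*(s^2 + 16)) 4*sin(4*t)/7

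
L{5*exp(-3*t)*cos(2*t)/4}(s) 5*(s + 3)/(4*((s + 3)^2 + 4))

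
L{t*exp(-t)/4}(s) 1/(4*(s + 1)^2)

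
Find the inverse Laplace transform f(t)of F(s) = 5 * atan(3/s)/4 5 * sin(3 * t)/(4 * t)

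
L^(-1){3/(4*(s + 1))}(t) 3*exp(-t)/4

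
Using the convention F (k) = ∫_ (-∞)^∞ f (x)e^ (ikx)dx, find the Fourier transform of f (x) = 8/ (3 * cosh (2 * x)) 4 * pi/ (3 * cosh (pi * k/4))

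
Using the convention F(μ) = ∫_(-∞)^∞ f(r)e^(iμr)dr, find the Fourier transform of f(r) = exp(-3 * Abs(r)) 6/(μ^2 + 9)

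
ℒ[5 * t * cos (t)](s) 5 * (s^2 - 1)/ (s^2 + 1)^2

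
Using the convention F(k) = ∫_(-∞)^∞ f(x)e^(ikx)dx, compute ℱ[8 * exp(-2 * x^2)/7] 4 * sqrt(2) * sqrt(pi) * exp(-k^2/8)/7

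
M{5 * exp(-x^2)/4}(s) 5 * gamma(s/2)/8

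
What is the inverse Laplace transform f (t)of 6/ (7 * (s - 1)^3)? 3 * t^2 * exp (t)/7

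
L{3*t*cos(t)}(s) 3*(s^2 - 1)/(s^2+1)^2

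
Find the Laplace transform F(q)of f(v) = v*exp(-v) (q + 1)^(-2)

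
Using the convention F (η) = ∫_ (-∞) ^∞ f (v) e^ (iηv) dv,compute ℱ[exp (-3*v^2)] sqrt (3)*sqrt (pi)*exp (-η^2/12) /3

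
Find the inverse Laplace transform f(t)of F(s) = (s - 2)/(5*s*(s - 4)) exp(2*t)*cosh(2*t)/5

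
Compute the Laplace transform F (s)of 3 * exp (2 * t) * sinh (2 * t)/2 3/ (s * (s - 4))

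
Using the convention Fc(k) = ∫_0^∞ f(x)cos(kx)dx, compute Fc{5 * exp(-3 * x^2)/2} 5 * sqrt(3) * sqrt(pi) * exp(-k^2/12)/12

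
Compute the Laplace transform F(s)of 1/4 1/(4 * s)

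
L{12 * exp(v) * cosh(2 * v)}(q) 12 * (q - 1)/((q - 1)^2 - 4)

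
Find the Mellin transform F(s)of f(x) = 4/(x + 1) 4*pi*csc(pi*s)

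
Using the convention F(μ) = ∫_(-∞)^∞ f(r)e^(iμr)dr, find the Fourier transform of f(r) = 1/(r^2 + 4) pi * exp(-2 * Abs(μ))/2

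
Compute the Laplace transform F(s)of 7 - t 7/s - 1/s^2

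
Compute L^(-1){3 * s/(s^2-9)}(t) 3 * cosh(3 * t)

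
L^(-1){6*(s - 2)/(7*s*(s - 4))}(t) 6*exp(2*t)*cosh(2*t)/7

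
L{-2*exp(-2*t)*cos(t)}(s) 2*(-s - 2)/((s + 2)^2 + 1)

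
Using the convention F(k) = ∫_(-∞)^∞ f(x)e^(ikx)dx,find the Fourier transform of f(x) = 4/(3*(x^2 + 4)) 2*pi*exp(-2*Abs(k))/3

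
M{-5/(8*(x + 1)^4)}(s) 5*pi*(s - 3)*(s - 2)*(s - 1)/(48*sin(pi*s))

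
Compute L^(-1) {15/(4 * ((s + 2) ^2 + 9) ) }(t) 5 * exp(-2 * t) * sin(3 * t) /4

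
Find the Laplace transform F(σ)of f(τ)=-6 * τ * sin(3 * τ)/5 -36 * σ/(5 * (σ^2 + 9)^2)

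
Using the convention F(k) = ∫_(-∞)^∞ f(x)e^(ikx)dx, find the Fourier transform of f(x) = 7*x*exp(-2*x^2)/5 7*sqrt(2)*I*sqrt(pi)*k*exp(-k^2/8)/40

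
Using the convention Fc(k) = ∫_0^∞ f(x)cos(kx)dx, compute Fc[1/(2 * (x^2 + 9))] pi * exp(-3 * k)/12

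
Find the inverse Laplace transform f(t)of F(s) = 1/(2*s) 1/2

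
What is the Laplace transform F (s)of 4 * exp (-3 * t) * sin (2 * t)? 8/ ( (s + 3)^2 + 4)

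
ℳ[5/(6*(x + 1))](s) 5*pi*csc(pi*s)/6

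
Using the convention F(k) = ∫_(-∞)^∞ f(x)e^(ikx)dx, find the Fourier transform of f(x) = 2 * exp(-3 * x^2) 2 * sqrt(3) * sqrt(pi) * exp(-k^2/12)/3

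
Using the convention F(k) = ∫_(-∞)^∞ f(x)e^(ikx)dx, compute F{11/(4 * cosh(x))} 11 * pi/(4 * cosh(pi * k/2))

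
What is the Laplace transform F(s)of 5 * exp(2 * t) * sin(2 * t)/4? 5/(2 * ((s - 2)^2 + 4))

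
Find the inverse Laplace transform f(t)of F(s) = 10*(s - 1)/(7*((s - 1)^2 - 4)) 10*exp(t)*cosh(2*t)/7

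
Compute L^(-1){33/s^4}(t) 11 * t^3/2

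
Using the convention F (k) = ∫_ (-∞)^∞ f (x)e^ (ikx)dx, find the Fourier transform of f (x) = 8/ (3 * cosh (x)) 8 * pi/ (3 * cosh (pi * k/2))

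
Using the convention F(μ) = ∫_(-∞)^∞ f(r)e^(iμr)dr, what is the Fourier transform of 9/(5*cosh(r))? 9*pi/(5*cosh(pi*μ/2))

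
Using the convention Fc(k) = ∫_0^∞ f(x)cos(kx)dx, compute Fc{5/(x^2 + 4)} 5*pi*exp(-2*k)/4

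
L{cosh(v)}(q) q/(q^2 - 1)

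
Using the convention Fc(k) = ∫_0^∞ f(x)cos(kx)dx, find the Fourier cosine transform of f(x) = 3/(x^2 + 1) 3*pi*exp(-k)/2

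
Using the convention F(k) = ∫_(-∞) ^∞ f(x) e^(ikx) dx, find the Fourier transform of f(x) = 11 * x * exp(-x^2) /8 11 * I * sqrt(pi) * k * exp(-k^2/4) /16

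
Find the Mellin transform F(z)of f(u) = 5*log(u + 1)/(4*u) -5*pi*csc(pi*z)/(4*z - 4)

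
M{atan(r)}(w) -pi * sec(pi * w/2)/(2 * w)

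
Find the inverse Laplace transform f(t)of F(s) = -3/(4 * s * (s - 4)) -3 * exp(2 * t) * sinh(2 * t)/8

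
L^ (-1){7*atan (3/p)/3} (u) 7*sin (3*u)/ (3*u)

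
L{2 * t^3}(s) 12/s^4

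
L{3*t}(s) 3/s^2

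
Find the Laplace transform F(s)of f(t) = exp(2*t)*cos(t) (s - 2)/((s - 2)^2 + 1)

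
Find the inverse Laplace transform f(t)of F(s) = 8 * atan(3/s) 8 * sin(3 * t)/t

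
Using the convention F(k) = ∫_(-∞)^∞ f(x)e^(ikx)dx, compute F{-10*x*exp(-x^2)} -5*I*sqrt(pi)*k*exp(-k^2/4)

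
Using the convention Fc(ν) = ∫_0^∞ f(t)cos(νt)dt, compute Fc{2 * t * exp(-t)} 2 * (1 - ν^2)/(ν^2 + 1)^2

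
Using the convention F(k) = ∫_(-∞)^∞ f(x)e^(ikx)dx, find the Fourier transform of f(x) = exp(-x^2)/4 sqrt(pi) * exp(-k^2/4)/4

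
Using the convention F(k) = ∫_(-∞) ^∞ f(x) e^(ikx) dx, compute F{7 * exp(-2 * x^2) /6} 7 * sqrt(2) * sqrt(pi) * exp(-k^2/8) /12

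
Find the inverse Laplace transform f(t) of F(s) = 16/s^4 8 * t^3/3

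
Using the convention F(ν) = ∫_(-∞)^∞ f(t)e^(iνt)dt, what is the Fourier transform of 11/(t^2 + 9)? 11*pi*exp(-3*Abs(ν))/3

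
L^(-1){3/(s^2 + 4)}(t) 3 * sin(2 * t)/2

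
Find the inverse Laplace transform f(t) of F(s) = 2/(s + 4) 2 * exp(-4 * t) 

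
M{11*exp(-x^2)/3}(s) 11*gamma(s/2)/6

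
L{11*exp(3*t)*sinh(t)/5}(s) 11/(5*((s - 3)^2 - 1))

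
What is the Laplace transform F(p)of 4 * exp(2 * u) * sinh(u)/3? 4/(3 * ((p - 2)^2 - 1))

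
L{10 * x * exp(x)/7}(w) 10/(7 * (w - 1)^2)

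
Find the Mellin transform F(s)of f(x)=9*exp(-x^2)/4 9*gamma(s/2)/8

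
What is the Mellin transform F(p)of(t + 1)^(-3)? pi*(p - 2)*(p - 1)/(2*sin(pi*p))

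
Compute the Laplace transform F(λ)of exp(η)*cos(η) (λ - 1)/((λ - 1)^2+1)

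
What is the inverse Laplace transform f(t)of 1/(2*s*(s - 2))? exp(t)*sinh(t)/2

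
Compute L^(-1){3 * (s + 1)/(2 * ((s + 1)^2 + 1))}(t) 3 * exp(-t) * cos(t)/2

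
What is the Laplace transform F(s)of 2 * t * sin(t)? 4 * s/(s^2 + 1)^2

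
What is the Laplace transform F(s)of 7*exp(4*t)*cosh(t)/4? 7*(s - 4)/(4*((s - 4)^2-1))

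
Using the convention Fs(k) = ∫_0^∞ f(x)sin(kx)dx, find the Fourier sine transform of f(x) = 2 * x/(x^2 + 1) pi * exp(-k)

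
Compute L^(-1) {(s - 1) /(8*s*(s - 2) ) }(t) exp(t)*cosh(t) /8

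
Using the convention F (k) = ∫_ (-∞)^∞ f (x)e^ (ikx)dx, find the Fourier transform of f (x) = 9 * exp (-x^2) 9 * sqrt (pi) * exp (-k^2/4)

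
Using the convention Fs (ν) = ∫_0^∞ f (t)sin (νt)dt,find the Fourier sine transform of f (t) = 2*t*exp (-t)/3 4*ν/ (3*(ν^2 + 1)^2)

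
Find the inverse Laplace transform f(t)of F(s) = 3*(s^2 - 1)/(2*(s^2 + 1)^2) 3*t*cos(t)/2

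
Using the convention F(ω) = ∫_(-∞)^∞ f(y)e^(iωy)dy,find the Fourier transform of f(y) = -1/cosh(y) -pi/cosh(pi*ω/2)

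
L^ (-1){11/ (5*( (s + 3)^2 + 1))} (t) 11*exp (-3*t)*sin (t)/5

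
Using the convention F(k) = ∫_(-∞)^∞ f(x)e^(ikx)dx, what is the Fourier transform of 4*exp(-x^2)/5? 4*sqrt(pi)*exp(-k^2/4)/5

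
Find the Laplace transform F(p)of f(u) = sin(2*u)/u atan(2/p)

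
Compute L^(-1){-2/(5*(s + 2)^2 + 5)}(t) -2*exp(-2*t)*sin(t)/5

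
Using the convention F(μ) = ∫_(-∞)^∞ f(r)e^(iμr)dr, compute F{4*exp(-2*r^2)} 2*sqrt(2)*sqrt(pi)*exp(-μ^2/8)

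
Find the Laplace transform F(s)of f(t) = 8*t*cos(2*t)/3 8*(s^2-4)/(3*(s^2+4)^2)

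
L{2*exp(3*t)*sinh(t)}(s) 2/((s - 3)^2 - 1)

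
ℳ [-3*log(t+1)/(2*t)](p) 3*pi*csc(pi*p)/(2*(p - 1))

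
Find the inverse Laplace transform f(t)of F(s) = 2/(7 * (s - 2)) 2 * exp(2 * t)/7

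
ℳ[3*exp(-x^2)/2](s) 3*gamma(s/2)/4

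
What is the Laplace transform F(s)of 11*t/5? 11/(5*s^2)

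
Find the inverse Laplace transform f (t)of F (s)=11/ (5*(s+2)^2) 11*t*exp (-2*t)/5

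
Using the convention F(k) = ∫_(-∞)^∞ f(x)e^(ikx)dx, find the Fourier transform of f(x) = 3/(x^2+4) 3*pi*exp(-2*Abs(k))/2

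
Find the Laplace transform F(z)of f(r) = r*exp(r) (z - 1)^(-2)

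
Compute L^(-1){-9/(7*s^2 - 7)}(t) -9*sinh(t)/7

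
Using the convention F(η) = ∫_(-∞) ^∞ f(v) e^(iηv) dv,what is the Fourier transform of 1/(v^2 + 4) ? pi*exp(-2*Abs(η) ) /2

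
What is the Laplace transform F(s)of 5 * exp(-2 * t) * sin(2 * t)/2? 5/((s + 2)^2 + 4)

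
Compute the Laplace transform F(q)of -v -1/q^2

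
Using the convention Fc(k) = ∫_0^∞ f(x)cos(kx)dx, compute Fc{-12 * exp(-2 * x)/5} -24/(5 * k^2 + 20)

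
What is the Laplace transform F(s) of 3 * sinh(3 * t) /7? 9/(7 * (s^2-9) ) 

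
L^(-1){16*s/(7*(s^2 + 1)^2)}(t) 8*t*sin(t)/7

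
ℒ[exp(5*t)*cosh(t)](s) (s - 5)/((s - 5)^2 - 1)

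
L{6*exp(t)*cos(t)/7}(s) 6*(s - 1)/(7*((s - 1)^2 + 1))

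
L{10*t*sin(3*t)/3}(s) 20*s/(s^2 + 9)^2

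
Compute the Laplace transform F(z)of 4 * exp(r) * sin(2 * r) 8/((z - 1)^2+4)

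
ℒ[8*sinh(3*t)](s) 24/(s^2 - 9)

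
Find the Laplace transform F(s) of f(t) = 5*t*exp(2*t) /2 5/(2*(s - 2) ^2) 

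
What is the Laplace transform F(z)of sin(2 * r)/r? atan(2/z)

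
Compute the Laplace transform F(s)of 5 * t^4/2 60/s^5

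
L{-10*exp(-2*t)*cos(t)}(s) 10*(-s - 2)/((s + 2)^2 + 1)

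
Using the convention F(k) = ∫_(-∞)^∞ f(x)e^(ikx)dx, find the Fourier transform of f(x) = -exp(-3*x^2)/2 -sqrt(3)*sqrt(pi)*exp(-k^2/12)/6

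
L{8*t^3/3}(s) 16/s^4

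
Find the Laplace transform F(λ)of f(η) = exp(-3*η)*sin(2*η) 2/((λ + 3)^2 + 4)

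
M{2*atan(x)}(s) -pi*sec(pi*s/2)/s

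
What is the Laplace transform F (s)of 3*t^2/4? 3/ (2*s^3)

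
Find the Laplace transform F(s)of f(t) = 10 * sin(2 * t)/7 20/(7 * (s^2 + 4))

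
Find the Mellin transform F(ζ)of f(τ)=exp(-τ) gamma(ζ)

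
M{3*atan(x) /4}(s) -3*pi*sec(pi*s/2) /(8*s) 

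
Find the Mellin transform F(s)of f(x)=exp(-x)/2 gamma(s)/2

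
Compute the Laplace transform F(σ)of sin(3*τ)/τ atan(3/σ)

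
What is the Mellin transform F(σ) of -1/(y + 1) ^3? -pi*(σ - 2)*(σ - 1) /(2*sin(pi*σ) ) 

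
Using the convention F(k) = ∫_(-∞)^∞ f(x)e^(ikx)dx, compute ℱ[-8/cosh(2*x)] -4*pi/cosh(pi*k/4)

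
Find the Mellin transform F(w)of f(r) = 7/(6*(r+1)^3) 7*pi*(w - 2)*(w - 1)/(12*sin(pi*w))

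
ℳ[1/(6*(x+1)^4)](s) gamma(s)*gamma(4 - s)/36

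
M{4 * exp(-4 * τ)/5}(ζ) 2^(2-2 * ζ) * gamma(ζ)/5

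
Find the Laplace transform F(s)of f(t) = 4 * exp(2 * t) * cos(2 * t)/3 4 * (s - 2)/(3 * ((s - 2)^2 + 4))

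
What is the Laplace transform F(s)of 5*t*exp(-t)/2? 5/(2*(s + 1)^2)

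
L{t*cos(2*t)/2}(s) (s^2-4)/(2*(s^2 + 4)^2)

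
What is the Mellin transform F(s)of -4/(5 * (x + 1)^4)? 2 * pi * (s - 3) * (s - 2) * (s - 1)/(15 * sin(pi * s))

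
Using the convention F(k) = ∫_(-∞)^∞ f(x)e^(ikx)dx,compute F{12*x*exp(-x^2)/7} 6*I*sqrt(pi)*k*exp(-k^2/4)/7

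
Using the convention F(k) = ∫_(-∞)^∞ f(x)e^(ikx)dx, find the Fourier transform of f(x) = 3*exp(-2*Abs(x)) 12/(k^2 + 4)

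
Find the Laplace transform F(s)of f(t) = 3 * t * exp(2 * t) 3/(s - 2)^2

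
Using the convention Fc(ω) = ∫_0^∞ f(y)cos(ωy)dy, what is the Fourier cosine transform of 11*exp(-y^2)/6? 11*sqrt(pi)*exp(-ω^2/4)/12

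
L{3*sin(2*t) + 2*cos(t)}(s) 2*s/(s^2 + 1) + 6/(s^2 + 4)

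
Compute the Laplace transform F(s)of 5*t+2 2/s+5/s^2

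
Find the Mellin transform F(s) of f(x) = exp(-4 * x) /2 gamma(s) /(2 * 2^(2 * s) ) 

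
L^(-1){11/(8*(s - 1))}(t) 11*exp(t)/8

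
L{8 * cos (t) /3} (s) 8 * s/ (3 * (s^2 + 1) ) 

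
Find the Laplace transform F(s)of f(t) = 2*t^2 4/s^3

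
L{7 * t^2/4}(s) 7/(2 * s^3)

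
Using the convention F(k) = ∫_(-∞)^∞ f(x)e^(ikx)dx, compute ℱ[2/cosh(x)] 2 * pi/cosh(pi * k/2)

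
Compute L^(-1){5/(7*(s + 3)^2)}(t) 5*t*exp(-3*t)/7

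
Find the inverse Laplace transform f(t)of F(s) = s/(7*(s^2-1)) cosh(t)/7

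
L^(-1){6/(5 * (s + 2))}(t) 6 * exp(-2 * t)/5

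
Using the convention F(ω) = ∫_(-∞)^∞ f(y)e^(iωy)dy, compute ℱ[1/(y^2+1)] pi*exp(-Abs(ω))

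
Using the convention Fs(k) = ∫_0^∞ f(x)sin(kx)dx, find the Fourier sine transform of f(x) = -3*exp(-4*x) -3*k/(k^2 + 16)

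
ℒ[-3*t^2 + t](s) s^(-2) - 6/s^3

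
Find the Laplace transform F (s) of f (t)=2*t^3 12/s^4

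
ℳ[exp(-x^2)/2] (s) gamma(s/2)/4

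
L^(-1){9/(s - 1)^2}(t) 9*t*exp(t)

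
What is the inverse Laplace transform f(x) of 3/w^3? 3 * x^2/2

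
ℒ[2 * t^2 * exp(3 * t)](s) 4/(s - 3)^3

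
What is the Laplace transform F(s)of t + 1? s^(-2) + 1/s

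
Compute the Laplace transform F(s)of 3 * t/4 3/(4 * s^2)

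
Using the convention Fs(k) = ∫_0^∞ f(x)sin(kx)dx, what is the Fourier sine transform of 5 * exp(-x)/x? 5 * atan(k)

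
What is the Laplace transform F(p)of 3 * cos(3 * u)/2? 3 * p/(2 * (p^2+9))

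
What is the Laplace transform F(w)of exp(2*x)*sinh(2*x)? 2/(w*(w - 4))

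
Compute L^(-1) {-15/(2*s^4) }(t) -5*t^3/4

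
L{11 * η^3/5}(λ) 66/(5 * λ^4)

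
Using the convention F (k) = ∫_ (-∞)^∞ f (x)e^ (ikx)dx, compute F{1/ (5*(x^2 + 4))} pi*exp (-2*Abs (k))/10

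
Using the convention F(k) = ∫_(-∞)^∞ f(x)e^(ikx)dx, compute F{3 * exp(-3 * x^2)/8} sqrt(3) * sqrt(pi) * exp(-k^2/12)/8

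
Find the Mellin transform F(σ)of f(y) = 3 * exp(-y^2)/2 3 * gamma(σ/2)/4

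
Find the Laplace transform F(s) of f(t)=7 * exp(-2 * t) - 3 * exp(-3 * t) 7/(s + 2) - 3/(s + 3) 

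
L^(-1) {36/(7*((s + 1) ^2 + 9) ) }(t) 12*exp(-t)*sin(3*t) /7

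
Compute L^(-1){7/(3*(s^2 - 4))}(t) 7*sinh(2*t)/6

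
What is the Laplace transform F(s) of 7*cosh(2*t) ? 7*s/(s^2 - 4) 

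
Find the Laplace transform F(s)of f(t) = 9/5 9/(5*s)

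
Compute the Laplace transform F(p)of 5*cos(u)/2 5*p/(2*(p^2 + 1))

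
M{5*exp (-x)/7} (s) 5*gamma (s)/7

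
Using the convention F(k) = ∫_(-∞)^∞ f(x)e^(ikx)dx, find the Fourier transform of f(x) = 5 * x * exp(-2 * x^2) 5 * sqrt(2) * I * sqrt(pi) * k * exp(-k^2/8)/8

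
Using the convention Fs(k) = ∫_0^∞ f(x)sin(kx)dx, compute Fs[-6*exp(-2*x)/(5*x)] -6*atan(k/2)/5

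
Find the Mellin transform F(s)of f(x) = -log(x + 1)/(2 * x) pi * csc(pi * s)/(2 * (s - 1))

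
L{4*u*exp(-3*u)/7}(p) 4/(7*(p + 3)^2)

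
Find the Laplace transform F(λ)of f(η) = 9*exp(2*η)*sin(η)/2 9/(2*((λ - 2)^2+1))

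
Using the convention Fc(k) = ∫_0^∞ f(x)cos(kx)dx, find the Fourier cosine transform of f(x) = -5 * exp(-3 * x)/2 -15/(2 * k^2 + 18)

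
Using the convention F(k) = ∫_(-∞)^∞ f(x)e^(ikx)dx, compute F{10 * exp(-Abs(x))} 20/(k^2 + 1)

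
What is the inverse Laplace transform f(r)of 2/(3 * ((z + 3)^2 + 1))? 2 * exp(-3 * r) * sin(r)/3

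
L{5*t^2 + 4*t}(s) 10/s^3 + 4/s^2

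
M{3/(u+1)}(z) 3*pi*csc(pi*z)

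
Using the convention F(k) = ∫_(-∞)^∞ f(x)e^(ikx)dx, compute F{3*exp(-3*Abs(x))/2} 9/(k^2+9)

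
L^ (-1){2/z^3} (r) r^2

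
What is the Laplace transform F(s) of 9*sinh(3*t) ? 27/(s^2-9) 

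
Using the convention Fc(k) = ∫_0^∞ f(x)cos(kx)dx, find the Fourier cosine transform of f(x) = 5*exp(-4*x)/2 10/(k^2 + 16)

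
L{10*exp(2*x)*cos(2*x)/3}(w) 10*(w - 2)/(3*((w - 2)^2 + 4))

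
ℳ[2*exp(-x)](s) 2*gamma(s)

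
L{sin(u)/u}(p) atan(1/p)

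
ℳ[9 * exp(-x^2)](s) 9 * gamma(s/2)/2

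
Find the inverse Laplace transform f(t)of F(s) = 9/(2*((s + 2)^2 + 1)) 9*exp(-2*t)*sin(t)/2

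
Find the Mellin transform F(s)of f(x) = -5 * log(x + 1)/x 5 * pi * csc(pi * s)/(s - 1)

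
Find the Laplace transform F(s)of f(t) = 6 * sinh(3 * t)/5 18/(5 * (s^2 - 9))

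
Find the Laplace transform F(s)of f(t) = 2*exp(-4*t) 2/(s + 4)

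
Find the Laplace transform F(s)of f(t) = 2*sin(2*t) 4/(s^2 + 4)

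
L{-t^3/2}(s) -3/s^4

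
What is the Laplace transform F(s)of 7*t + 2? 7/s^2 + 2/s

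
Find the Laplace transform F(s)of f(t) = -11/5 -11/(5*s)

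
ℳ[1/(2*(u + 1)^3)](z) pi*(z - 2)*(z - 1)/(4*sin(pi*z))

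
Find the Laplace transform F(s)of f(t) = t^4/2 12/s^5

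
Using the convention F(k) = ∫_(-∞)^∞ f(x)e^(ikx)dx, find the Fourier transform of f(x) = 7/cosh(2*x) 7*pi/(2*cosh(pi*k/4))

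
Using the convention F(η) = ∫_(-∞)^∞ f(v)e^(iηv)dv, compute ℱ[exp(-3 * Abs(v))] 6/(η^2 + 9)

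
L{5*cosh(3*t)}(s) 5*s/(s^2-9)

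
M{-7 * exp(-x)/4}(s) -7 * gamma(s)/4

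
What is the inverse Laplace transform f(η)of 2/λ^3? η^2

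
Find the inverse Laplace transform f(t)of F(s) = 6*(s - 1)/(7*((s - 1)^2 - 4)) 6*exp(t)*cosh(2*t)/7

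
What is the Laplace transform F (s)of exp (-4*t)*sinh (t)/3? 1/ (3*( (s + 4)^2-1))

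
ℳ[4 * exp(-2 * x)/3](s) 2^(2 - s) * gamma(s)/3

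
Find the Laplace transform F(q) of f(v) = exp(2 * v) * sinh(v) 1/((q - 2) ^2 - 1) 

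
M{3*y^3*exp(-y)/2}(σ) 3*gamma(σ + 3)/2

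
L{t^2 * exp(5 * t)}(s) 2/(s - 5)^3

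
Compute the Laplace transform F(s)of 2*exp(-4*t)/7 2/(7*(s + 4))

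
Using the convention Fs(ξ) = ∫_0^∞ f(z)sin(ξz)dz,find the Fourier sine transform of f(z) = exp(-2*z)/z atan(ξ/2)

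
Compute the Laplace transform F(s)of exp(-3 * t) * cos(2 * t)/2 (s + 3)/(2 * ((s + 3)^2 + 4))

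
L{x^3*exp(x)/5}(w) 6/(5*(w - 1)^4)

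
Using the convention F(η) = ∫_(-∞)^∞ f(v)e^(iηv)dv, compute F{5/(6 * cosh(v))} 5 * pi/(6 * cosh(pi * η/2))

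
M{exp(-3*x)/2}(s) gamma(s)/(2*3^s)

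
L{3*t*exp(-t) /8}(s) 3/(8*(s+1) ^2) 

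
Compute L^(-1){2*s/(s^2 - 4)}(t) 2*cosh(2*t)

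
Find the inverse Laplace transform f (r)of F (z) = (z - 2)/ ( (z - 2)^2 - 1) exp (2 * r) * cosh (r)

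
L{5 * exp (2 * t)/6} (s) 5/ (6 * (s - 2))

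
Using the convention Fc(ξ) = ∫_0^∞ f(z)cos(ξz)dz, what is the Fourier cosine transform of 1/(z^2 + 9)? pi*exp(-3*ξ)/6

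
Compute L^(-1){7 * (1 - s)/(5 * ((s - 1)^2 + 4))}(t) -7 * exp(t) * cos(2 * t)/5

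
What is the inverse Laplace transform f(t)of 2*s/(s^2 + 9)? 2*cos(3*t)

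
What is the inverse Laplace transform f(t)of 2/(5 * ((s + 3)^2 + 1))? 2 * exp(-3 * t) * sin(t)/5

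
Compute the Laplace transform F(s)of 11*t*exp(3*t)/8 11/(8*(s - 3)^2)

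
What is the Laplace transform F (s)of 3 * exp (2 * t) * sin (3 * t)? 9/ ( (s - 2)^2 + 9)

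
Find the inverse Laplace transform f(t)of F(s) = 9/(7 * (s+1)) 9 * exp(-t)/7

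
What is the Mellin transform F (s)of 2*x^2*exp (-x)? 2*gamma (s+2)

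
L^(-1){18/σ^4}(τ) 3*τ^3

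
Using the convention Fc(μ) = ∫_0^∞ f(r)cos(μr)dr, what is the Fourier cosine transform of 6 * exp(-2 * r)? 12/(μ^2 + 4)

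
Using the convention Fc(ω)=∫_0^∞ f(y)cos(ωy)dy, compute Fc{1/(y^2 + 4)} pi*exp(-2*ω)/4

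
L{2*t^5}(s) 240/s^6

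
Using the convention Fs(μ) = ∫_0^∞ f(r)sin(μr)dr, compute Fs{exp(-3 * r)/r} atan(μ/3)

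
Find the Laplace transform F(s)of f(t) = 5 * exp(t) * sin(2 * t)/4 5/(2 * ((s - 1)^2+4))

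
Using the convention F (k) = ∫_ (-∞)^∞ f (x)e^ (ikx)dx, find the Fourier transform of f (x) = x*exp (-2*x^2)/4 sqrt (2)*I*sqrt (pi)*k*exp (-k^2/8)/32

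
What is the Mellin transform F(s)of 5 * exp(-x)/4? 5 * gamma(s)/4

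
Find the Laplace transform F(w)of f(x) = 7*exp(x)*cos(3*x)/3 7*(w - 1)/(3*((w - 1)^2 + 9))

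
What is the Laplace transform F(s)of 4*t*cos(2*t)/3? 4*(s^2 - 4)/(3*(s^2 + 4)^2)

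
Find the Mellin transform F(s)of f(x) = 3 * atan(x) -3 * pi * sec(pi * s/2)/(2 * s)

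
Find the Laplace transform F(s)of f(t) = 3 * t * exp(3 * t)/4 3/(4 * (s - 3)^2)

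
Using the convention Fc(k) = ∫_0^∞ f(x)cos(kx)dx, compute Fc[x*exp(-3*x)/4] (9 - k^2)/(4*(k^2 + 9)^2)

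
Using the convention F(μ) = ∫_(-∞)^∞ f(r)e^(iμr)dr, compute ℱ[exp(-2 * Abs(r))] 4/(μ^2+4)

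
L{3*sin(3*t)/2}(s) 9/(2*(s^2 + 9))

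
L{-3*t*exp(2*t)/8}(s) -3/(8*(s - 2)^2)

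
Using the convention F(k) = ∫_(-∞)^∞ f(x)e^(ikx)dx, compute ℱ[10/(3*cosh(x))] 10*pi/(3*cosh(pi*k/2))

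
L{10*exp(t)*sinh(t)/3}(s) 10/(3*s*(s - 2))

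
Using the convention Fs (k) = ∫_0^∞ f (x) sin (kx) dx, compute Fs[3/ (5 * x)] 3 * pi/10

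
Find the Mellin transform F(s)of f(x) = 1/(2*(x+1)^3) pi*(s - 2)*(s - 1)/(4*sin(pi*s))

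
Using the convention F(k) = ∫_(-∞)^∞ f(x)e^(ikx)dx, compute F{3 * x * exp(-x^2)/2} 3 * I * sqrt(pi) * k * exp(-k^2/4)/4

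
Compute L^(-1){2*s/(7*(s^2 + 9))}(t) 2*cos(3*t)/7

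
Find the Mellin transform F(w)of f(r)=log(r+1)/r -pi*csc(pi*w)/(w - 1)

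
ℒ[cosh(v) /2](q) q/(2 * (q^2 - 1) ) 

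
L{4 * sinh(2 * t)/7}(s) 8/(7 * (s^2 - 4))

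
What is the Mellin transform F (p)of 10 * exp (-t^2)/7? 5 * gamma (p/2)/7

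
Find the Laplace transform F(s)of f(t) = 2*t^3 12/s^4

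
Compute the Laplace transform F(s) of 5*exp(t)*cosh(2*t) 5*(s - 1) /((s - 1) ^2-4) 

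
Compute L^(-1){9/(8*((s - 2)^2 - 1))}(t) 9*exp(2*t)*sinh(t)/8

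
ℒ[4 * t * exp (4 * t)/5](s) 4/ (5 * (s - 4)^2)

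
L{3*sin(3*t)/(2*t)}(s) 3*atan(3/s)/2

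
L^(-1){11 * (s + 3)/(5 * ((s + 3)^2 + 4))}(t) 11 * exp(-3 * t) * cos(2 * t)/5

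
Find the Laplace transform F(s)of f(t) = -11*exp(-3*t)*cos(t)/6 11*(-s - 3)/(6*((s + 3)^2 + 1))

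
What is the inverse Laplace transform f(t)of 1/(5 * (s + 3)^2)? t * exp(-3 * t)/5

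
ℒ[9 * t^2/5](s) 18/(5 * s^3)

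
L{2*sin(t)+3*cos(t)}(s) 3*s/(s^2+1)+2/(s^2+1)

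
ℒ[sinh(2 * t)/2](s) 1/(s^2 - 4)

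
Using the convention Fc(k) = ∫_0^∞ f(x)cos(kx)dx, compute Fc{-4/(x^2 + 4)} -pi*exp(-2*k)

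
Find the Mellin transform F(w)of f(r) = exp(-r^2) gamma(w/2)/2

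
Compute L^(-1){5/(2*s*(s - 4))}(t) 5*exp(2*t)*sinh(2*t)/4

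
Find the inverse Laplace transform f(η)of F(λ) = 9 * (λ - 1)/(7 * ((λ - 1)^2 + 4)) 9 * exp(η) * cos(2 * η)/7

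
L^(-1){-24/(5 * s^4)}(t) -4 * t^3/5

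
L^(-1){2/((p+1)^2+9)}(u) 2*exp(-u)*sin(3*u)/3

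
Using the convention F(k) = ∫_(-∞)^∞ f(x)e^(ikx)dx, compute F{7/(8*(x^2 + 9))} 7*pi*exp(-3*Abs(k))/24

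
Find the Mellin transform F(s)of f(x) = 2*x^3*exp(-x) 2*gamma(s+3)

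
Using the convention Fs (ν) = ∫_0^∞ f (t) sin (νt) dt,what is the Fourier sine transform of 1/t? pi/2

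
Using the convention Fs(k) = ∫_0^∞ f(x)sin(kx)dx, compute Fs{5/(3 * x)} 5 * pi/6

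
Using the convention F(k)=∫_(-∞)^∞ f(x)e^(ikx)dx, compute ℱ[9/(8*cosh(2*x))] 9*pi/(16*cosh(pi*k/4))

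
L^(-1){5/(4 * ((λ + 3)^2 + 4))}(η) 5 * exp(-3 * η) * sin(2 * η)/8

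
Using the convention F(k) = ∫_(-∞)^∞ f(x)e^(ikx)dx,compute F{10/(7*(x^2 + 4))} 5*pi*exp(-2*Abs(k))/7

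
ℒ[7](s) 7/s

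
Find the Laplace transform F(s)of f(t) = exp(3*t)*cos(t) (s - 3)/((s - 3)^2+1)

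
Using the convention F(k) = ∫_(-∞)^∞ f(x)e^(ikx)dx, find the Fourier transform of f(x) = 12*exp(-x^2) 12*sqrt(pi)*exp(-k^2/4)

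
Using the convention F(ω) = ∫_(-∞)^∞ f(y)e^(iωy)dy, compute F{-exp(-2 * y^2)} -sqrt(2) * sqrt(pi) * exp(-ω^2/8)/2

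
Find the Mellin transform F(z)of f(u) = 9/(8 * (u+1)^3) 9 * pi * (z - 2) * (z - 1)/(16 * sin(pi * z))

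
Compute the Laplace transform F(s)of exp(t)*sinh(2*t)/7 2/(7*((s - 1)^2-4))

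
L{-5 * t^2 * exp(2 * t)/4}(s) -5/(2 * (s - 2)^3)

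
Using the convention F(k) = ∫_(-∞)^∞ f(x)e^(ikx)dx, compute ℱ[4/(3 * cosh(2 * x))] 2 * pi/(3 * cosh(pi * k/4))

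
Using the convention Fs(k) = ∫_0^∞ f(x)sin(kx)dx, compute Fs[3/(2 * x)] 3 * pi/4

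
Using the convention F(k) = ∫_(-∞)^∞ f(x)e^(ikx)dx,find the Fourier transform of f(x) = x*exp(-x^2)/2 I*sqrt(pi)*k*exp(-k^2/4)/4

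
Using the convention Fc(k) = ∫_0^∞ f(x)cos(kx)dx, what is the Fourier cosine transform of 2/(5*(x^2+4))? pi*exp(-2*k)/10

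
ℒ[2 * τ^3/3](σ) 4/σ^4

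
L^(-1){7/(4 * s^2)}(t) 7 * t/4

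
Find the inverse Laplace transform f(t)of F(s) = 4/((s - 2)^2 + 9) 4 * exp(2 * t) * sin(3 * t)/3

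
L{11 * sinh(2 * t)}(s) 22/(s^2-4)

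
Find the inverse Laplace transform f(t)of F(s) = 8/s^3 4 * t^2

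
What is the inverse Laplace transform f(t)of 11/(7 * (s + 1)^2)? 11 * t * exp(-t)/7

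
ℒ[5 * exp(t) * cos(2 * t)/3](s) 5 * (s - 1)/(3 * ((s - 1)^2+4))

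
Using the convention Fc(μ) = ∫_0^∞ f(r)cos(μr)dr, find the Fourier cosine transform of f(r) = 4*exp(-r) 4/(μ^2 + 1)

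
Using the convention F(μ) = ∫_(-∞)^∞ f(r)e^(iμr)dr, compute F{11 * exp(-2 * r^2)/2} 11 * sqrt(2) * sqrt(pi) * exp(-μ^2/8)/4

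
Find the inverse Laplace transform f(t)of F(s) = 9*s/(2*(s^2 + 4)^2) 9*t*sin(2*t)/8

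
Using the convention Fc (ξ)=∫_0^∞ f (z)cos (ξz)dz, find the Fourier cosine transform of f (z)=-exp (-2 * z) -2/ (ξ^2 + 4)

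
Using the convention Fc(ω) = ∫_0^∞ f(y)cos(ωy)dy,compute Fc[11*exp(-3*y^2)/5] 11*sqrt(3)*sqrt(pi)*exp(-ω^2/12)/30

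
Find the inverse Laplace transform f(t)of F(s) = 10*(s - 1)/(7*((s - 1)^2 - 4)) 10*exp(t)*cosh(2*t)/7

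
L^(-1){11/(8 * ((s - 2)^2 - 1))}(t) 11 * exp(2 * t) * sinh(t)/8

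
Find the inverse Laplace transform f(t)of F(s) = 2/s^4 t^3/3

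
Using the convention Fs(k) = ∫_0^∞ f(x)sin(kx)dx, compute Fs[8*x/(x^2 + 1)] 4*pi*exp(-k)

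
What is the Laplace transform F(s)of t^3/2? 3/s^4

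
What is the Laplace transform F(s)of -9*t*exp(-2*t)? -9/(s + 2)^2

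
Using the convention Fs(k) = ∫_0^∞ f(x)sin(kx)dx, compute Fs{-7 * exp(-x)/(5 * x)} -7 * atan(k)/5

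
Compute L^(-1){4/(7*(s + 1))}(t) 4*exp(-t)/7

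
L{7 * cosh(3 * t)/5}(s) 7 * s/(5 * (s^2 - 9))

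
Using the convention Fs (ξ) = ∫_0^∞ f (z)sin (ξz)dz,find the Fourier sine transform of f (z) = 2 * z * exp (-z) 4 * ξ/ (ξ^2 + 1)^2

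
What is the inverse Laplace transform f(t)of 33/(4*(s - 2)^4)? 11*t^3*exp(2*t)/8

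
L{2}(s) 2/s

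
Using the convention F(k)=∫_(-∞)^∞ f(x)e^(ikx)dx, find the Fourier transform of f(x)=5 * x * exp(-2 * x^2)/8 5 * sqrt(2) * I * sqrt(pi) * k * exp(-k^2/8)/64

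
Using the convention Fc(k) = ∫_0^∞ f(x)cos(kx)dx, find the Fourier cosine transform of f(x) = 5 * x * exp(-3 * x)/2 5 * (9 - k^2)/(2 * (k^2 + 9)^2)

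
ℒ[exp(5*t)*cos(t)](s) (s - 5)/((s - 5)^2 + 1)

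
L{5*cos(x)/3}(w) 5*w/(3*(w^2+1))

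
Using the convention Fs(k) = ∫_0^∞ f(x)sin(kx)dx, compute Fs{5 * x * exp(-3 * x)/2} 15 * k/(k^2+9)^2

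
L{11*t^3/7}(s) 66/(7*s^4)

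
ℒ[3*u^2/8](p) 3/(4*p^3)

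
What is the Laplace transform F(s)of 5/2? 5/(2 * s)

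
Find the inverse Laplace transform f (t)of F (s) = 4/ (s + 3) 4*exp (-3*t)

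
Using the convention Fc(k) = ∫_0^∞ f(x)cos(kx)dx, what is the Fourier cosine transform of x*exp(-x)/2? (1 - k^2)/(2*(k^2 + 1)^2)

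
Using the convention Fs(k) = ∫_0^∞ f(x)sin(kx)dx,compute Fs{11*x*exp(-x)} 22*k/(k^2+1)^2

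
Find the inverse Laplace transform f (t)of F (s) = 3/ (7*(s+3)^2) 3*t*exp (-3*t)/7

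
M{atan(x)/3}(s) -pi*sec(pi*s/2)/(6*s)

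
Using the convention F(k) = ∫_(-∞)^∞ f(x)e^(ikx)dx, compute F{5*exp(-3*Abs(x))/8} 15/(4*(k^2 + 9))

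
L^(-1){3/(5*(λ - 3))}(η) 3*exp(3*η)/5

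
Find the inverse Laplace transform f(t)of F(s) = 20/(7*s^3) 10*t^2/7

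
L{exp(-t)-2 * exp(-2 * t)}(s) 1/(s+1)-2/(s+2)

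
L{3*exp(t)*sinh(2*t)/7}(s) 6/(7*((s - 1)^2 - 4))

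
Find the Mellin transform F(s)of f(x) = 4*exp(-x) 4*gamma(s)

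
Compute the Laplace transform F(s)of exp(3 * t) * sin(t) 1/((s - 3)^2 + 1)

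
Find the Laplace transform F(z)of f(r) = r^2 2/z^3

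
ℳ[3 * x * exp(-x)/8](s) 3 * gamma(s+1)/8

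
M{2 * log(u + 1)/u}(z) -2 * pi * csc(pi * z)/(z - 1)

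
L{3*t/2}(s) 3/(2*s^2)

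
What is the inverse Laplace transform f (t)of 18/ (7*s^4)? 3*t^3/7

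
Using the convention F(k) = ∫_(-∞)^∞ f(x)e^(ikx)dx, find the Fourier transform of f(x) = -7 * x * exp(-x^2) -7 * I * sqrt(pi) * k * exp(-k^2/4)/2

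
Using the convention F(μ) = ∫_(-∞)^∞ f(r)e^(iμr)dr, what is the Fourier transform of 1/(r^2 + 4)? pi*exp(-2*Abs(μ))/2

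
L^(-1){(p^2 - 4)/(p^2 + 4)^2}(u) u*cos(2*u)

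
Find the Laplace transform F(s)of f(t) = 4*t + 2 4/s^2 + 2/s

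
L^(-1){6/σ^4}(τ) τ^3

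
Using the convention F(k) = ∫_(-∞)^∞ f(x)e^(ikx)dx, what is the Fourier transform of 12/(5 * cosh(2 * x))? 6 * pi/(5 * cosh(pi * k/4))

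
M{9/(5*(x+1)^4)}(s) 3*gamma(s)*gamma(4 - s)/10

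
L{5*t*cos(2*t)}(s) 5*(s^2-4)/(s^2+4)^2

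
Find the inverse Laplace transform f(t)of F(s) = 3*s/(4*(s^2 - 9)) 3*cosh(3*t)/4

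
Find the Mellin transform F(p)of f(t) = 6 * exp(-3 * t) 6 * gamma(p)/3^p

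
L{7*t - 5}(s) 7/s^2 - 5/s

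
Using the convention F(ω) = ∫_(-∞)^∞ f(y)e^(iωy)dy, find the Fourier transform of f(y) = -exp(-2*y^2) -sqrt(2)*sqrt(pi)*exp(-ω^2/8)/2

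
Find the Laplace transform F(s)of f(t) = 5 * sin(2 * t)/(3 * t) 5 * atan(2/s)/3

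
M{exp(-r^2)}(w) gamma(w/2)/2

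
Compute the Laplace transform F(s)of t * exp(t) (s - 1)^(-2)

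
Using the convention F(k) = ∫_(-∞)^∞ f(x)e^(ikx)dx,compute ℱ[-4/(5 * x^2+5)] -4 * pi * exp(-Abs(k))/5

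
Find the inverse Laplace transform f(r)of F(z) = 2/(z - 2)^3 r^2*exp(2*r)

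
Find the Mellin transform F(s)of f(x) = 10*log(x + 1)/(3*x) -10*pi*csc(pi*s)/(3*s - 3)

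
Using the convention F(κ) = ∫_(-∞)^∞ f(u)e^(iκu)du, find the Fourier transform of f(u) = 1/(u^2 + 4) pi*exp(-2*Abs(κ))/2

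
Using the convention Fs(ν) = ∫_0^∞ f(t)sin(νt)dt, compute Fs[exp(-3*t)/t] atan(ν/3)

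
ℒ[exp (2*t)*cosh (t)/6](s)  (s - 2)/ (6*( (s - 2)^2 - 1))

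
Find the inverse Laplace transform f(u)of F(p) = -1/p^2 -u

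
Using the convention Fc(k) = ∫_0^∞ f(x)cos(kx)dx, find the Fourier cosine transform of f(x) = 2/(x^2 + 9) pi*exp(-3*k)/3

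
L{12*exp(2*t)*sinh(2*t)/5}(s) 24/(5*s*(s - 4))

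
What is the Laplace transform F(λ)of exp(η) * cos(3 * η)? (λ - 1)/((λ - 1)^2 + 9)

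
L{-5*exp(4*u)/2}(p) -5/(2*p - 8)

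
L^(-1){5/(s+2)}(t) 5*exp(-2*t)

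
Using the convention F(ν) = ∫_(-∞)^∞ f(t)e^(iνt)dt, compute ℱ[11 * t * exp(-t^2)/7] 11 * I * sqrt(pi) * ν * exp(-ν^2/4)/14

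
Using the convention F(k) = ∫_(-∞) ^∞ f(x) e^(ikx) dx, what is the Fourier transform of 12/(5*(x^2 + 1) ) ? 12*pi*exp(-Abs(k) ) /5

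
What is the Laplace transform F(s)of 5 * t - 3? 5/s^2 - 3/s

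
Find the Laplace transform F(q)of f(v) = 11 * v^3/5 66/(5 * q^4)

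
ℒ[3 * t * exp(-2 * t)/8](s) 3/(8 * (s + 2)^2)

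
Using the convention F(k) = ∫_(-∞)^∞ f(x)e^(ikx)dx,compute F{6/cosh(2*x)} 3*pi/cosh(pi*k/4)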